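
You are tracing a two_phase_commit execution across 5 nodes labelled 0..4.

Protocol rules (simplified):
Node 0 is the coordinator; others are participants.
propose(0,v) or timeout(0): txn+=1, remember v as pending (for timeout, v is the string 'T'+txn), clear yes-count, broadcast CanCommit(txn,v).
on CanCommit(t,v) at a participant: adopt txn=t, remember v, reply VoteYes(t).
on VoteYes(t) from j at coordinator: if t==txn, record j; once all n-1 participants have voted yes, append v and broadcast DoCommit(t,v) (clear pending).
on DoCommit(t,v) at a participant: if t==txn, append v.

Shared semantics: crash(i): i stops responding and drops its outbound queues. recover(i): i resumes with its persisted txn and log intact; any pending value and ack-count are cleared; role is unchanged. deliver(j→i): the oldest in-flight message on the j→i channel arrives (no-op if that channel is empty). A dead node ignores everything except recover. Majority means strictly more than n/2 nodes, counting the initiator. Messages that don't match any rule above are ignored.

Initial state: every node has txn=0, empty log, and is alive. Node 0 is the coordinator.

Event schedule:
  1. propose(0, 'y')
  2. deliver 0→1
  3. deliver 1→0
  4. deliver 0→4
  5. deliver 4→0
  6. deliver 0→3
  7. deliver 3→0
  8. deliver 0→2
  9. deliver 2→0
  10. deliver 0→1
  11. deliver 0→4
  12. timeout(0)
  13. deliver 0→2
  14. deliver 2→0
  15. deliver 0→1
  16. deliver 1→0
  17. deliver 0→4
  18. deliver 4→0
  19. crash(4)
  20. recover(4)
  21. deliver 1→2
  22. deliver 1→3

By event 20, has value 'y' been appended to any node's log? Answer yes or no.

yes

step 1 propose(0,'y'): 0={coor,t=1,log=-}
step 2 deliver 0→1: 1={part,t=1,log=-}
step 3 deliver 1→0: —
step 4 deliver 0→4: 4={part,t=1,log=-}
step 5 deliver 4→0: —
step 6 deliver 0→3: 3={part,t=1,log=-}
step 7 deliver 3→0: —
step 8 deliver 0→2: 2={part,t=1,log=-}
step 9 deliver 2→0: 0={coor,t=1,log=y}
step 10 deliver 0→1: 1={part,t=1,log=y}
step 11 deliver 0→4: 4={part,t=1,log=y}
step 12 timeout(0): 0={coor,t=2,log=y}
step 13 deliver 0→2: 2={part,t=1,log=y}
step 14 deliver 2→0: —
step 15 deliver 0→1: 1={part,t=2,log=y}
step 16 deliver 1→0: —
step 17 deliver 0→4: 4={part,t=2,log=y}
step 18 deliver 4→0: —
step 19 crash(4): 4={✗part,t=2,log=y}
step 20 recover(4): 4={part,t=2,log=y}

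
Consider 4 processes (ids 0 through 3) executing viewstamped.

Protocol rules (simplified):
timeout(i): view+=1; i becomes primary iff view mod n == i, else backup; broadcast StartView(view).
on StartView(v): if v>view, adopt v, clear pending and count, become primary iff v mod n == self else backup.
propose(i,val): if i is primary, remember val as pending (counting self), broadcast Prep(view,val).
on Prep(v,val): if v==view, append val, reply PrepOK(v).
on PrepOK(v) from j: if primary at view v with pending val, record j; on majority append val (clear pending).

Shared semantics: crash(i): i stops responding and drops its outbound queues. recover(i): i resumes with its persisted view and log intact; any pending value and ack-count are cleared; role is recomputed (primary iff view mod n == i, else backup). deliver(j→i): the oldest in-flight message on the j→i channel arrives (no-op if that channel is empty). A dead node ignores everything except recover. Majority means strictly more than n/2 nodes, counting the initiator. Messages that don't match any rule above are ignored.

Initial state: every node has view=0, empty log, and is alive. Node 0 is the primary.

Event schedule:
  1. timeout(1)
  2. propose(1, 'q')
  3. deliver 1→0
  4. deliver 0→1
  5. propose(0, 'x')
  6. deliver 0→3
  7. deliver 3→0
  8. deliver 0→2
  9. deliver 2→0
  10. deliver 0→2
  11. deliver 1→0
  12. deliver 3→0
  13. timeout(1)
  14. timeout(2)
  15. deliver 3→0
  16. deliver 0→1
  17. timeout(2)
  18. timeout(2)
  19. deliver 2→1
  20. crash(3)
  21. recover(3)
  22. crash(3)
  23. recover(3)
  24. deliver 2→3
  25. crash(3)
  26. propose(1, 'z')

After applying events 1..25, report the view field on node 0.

1

[1] timeout(1) → N1(prim v1 [-])
[2] propose(1,'q') → ∅
[3] deliver 1→0 → N0(back v1 [-])
[4] deliver 0→1 → ∅
[5] propose(0,'x') → ∅
[6] deliver 0→3 → ∅
[7] deliver 3→0 → ∅
[8] deliver 0→2 → ∅
[9] deliver 2→0 → ∅
[10] deliver 0→2 → ∅
[11] deliver 1→0 → N0(back v1 [q])
[12] deliver 3→0 → ∅
[13] timeout(1) → N1(back v2 [-])
[14] timeout(2) → N2(back v1 [-])
[15] deliver 3→0 → ∅
[16] deliver 0→1 → ∅
[17] timeout(2) → N2(prim v2 [-])
[18] timeout(2) → N2(back v3 [-])
[19] deliver 2→1 → ∅
[20] crash(3) → N3(✗back v0 [-])
[21] recover(3) → N3(back v0 [-])
[22] crash(3) → N3(✗back v0 [-])
[23] recover(3) → N3(back v0 [-])
[24] deliver 2→3 → N3(back v1 [-])
[25] crash(3) → N3(✗back v1 [-])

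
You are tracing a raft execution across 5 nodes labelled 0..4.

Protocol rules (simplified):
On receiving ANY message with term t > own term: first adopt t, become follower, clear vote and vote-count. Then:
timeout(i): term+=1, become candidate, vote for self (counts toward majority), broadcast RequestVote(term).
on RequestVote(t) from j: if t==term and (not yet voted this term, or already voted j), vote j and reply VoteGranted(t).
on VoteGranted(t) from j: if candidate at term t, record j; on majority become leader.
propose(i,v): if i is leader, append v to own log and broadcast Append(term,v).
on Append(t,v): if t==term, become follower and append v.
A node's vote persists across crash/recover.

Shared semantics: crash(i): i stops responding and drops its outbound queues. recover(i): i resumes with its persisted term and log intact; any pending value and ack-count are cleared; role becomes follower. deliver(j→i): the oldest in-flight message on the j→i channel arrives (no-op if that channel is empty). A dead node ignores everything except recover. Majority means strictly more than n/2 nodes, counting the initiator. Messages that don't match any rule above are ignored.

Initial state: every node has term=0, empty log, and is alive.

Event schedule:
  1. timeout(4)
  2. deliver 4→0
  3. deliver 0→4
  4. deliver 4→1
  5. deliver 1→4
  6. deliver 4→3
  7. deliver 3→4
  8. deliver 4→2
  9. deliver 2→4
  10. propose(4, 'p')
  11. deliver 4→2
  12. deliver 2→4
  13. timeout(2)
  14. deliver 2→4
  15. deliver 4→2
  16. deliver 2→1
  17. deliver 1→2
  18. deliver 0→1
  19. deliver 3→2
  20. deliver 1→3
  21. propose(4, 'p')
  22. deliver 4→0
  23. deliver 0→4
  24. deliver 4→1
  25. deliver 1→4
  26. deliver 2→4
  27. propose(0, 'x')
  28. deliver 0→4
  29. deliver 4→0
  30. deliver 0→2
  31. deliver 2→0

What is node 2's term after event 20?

2

e1 timeout(4): 4[cand,t=1,-]
e2 deliver 4→0: 0[foll,t=1,-]
e3 deliver 0→4: ·
e4 deliver 4→1: 1[foll,t=1,-]
e5 deliver 1→4: 4[lead,t=1,-]
e6 deliver 4→3: 3[foll,t=1,-]
e7 deliver 3→4: ·
e8 deliver 4→2: 2[foll,t=1,-]
e9 deliver 2→4: ·
e10 propose(4,'p'): 4[lead,t=1,p]
e11 deliver 4→2: 2[foll,t=1,p]
e12 deliver 2→4: ·
e13 timeout(2): 2[cand,t=2,p]
e14 deliver 2→4: 4[foll,t=2,p]
e15 deliver 4→2: ·
e16 deliver 2→1: 1[foll,t=2,-]
e17 deliver 1→2: 2[lead,t=2,p]
e18 deliver 0→1: ·
e19 deliver 3→2: ·
e20 deliver 1→3: ·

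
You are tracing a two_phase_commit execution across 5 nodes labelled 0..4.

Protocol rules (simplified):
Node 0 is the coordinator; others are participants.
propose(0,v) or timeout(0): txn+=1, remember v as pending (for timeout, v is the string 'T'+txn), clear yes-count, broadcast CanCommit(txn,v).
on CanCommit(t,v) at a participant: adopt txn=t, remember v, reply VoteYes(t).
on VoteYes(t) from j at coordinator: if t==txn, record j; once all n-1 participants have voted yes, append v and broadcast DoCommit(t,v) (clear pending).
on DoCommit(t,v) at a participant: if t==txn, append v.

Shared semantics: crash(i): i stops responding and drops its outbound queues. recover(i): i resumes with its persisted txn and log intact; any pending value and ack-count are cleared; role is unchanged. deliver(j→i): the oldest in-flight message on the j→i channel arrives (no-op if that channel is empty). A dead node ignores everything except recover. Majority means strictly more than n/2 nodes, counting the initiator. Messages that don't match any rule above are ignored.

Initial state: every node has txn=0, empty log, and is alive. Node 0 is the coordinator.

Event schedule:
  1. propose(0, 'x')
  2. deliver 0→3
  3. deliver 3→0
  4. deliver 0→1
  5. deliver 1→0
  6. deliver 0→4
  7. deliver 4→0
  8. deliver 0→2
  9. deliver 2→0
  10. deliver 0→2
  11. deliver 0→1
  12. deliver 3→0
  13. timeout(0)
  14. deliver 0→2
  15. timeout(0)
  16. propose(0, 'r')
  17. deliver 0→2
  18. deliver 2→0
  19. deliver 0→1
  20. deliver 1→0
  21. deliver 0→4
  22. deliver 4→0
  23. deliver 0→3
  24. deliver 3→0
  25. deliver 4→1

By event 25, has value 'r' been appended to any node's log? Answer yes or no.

1. propose(0,'x'):  <0:coor t1 ->
2. deliver 0→3:  <3:part t1 ->
3. deliver 3→0:  nop
4. deliver 0→1:  <1:part t1 ->
5. deliver 1→0:  nop
6. deliver 0→4:  <4:part t1 ->
7. deliver 4→0:  nop
8. deliver 0→2:  <2:part t1 ->
9. deliver 2→0:  <0:coor t1 x>
10. deliver 0→2:  <2:part t1 x>
11. deliver 0→1:  <1:part t1 x>
12. deliver 3→0:  nop
13. timeout(0):  <0:coor t2 x>
14. deliver 0→2:  <2:part t2 x>
15. timeout(0):  <0:coor t3 x>
16. propose(0,'r'):  <0:coor t4 x>
17. deliver 0→2:  <2:part t3 x>
18. deliver 2→0:  nop
19. deliver 0→1:  <1:part t2 x>
20. deliver 1→0:  nop
21. deliver 0→4:  <4:part t1 x>
22. deliver 4→0:  nop
23. deliver 0→3:  <3:part t1 x>
24. deliver 3→0:  nop
25. deliver 4→1:  nop

no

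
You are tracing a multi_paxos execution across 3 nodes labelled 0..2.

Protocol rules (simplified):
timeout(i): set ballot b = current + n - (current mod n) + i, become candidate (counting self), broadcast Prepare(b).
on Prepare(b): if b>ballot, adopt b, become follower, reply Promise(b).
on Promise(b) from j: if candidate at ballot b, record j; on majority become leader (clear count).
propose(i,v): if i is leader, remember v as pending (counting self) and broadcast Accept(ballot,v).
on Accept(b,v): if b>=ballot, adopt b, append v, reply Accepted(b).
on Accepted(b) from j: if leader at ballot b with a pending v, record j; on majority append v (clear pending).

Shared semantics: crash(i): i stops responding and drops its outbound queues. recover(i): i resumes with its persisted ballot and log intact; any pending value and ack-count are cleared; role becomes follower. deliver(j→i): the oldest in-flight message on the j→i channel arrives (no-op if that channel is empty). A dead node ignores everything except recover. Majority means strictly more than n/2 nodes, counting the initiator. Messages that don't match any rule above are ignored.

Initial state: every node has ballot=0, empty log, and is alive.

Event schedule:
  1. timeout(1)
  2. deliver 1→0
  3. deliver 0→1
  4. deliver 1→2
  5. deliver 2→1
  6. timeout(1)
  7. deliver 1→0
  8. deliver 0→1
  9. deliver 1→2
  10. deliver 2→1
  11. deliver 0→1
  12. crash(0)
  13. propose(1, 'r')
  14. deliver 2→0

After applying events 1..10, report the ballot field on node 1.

step 1 timeout(1): 1={cand,b=4,log=-}
step 2 deliver 1→0: 0={foll,b=4,log=-}
step 3 deliver 0→1: 1={lead,b=4,log=-}
step 4 deliver 1→2: 2={foll,b=4,log=-}
step 5 deliver 2→1: —
step 6 timeout(1): 1={cand,b=7,log=-}
step 7 deliver 1→0: 0={foll,b=7,log=-}
step 8 deliver 0→1: 1={lead,b=7,log=-}
step 9 deliver 1→2: 2={foll,b=7,log=-}
step 10 deliver 2→1: —

7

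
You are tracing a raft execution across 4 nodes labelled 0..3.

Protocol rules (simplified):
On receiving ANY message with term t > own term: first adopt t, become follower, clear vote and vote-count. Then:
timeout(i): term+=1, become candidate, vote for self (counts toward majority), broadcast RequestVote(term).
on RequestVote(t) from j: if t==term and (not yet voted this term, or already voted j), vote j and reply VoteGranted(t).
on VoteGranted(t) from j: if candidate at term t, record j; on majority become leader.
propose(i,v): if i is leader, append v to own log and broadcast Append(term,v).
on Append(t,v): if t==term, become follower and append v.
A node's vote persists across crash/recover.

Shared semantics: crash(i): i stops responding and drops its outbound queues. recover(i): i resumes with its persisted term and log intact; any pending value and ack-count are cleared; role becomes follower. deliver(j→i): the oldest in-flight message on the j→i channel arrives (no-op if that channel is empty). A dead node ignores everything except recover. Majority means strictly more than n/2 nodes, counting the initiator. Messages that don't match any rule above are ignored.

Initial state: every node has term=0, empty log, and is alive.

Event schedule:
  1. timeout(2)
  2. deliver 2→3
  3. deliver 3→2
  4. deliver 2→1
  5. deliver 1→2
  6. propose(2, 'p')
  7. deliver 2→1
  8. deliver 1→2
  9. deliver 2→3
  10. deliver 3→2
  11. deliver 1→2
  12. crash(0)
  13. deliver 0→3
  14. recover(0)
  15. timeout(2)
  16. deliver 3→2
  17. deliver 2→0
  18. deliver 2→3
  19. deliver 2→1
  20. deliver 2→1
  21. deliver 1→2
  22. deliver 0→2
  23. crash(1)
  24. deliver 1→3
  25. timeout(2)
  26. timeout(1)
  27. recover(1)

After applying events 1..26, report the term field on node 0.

1

[1] timeout(2) → N2(cand t1 [-])
[2] deliver 2→3 → N3(foll t1 [-])
[3] deliver 3→2 → ∅
[4] deliver 2→1 → N1(foll t1 [-])
[5] deliver 1→2 → N2(lead t1 [-])
[6] propose(2,'p') → N2(lead t1 [p])
[7] deliver 2→1 → N1(foll t1 [p])
[8] deliver 1→2 → ∅
[9] deliver 2→3 → N3(foll t1 [p])
[10] deliver 3→2 → ∅
[11] deliver 1→2 → ∅
[12] crash(0) → N0(✗foll t0 [-])
[13] deliver 0→3 → ∅
[14] recover(0) → N0(foll t0 [-])
[15] timeout(2) → N2(cand t2 [p])
[16] deliver 3→2 → ∅
[17] deliver 2→0 → N0(foll t1 [-])
[18] deliver 2→3 → N3(foll t2 [p])
[19] deliver 2→1 → N1(foll t2 [p])
[20] deliver 2→1 → ∅
[21] deliver 1→2 → ∅
[22] deliver 0→2 → ∅
[23] crash(1) → N1(✗foll t2 [p])
[24] deliver 1→3 → ∅
[25] timeout(2) → N2(cand t3 [p])
[26] timeout(1) → ∅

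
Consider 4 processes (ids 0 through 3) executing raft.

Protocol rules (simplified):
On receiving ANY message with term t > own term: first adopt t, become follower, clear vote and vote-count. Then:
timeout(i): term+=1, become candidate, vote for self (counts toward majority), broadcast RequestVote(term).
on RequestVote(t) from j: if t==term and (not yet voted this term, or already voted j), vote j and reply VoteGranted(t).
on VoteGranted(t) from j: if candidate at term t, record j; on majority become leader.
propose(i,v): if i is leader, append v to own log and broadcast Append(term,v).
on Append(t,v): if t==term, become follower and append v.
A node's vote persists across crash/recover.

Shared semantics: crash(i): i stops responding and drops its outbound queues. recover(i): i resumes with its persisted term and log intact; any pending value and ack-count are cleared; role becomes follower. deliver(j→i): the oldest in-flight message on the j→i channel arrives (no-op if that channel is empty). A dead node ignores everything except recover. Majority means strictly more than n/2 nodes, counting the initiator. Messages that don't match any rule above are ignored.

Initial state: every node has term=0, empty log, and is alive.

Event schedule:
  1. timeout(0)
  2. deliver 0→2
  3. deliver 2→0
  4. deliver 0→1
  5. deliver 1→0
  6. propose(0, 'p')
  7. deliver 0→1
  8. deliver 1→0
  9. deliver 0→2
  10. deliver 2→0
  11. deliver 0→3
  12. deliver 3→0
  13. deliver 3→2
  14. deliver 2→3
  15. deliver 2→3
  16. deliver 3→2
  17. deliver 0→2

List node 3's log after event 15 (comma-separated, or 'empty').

1. timeout(0):  <0:cand t1 ->
2. deliver 0→2:  <2:foll t1 ->
3. deliver 2→0:  nop
4. deliver 0→1:  <1:foll t1 ->
5. deliver 1→0:  <0:lead t1 ->
6. propose(0,'p'):  <0:lead t1 p>
7. deliver 0→1:  <1:foll t1 p>
8. deliver 1→0:  nop
9. deliver 0→2:  <2:foll t1 p>
10. deliver 2→0:  nop
11. deliver 0→3:  <3:foll t1 ->
12. deliver 3→0:  nop
13. deliver 3→2:  nop
14. deliver 2→3:  nop
15. deliver 2→3:  nop

empty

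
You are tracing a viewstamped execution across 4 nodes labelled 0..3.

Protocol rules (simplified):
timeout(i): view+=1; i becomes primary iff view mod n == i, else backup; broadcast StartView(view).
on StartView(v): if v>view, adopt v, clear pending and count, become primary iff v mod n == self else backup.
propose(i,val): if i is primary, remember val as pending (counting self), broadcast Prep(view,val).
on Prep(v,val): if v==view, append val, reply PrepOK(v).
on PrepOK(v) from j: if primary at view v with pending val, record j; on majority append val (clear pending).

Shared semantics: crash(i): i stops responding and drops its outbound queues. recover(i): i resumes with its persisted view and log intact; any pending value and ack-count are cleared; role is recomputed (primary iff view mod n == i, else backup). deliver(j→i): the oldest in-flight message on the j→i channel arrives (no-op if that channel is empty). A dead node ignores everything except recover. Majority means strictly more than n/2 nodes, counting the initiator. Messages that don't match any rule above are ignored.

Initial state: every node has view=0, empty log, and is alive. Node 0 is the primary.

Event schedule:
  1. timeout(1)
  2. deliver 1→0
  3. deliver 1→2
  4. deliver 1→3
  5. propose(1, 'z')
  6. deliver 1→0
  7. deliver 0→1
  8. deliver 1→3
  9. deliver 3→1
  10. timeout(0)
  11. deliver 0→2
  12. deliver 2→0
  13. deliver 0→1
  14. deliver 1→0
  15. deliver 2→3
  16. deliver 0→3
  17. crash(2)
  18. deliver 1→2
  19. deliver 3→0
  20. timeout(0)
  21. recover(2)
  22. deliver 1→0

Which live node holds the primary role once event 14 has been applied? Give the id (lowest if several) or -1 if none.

2

[1] timeout(1) → N1(prim v1 [-])
[2] deliver 1→0 → N0(back v1 [-])
[3] deliver 1→2 → N2(back v1 [-])
[4] deliver 1→3 → N3(back v1 [-])
[5] propose(1,'z') → ∅
[6] deliver 1→0 → N0(back v1 [z])
[7] deliver 0→1 → ∅
[8] deliver 1→3 → N3(back v1 [z])
[9] deliver 3→1 → N1(prim v1 [z])
[10] timeout(0) → N0(back v2 [z])
[11] deliver 0→2 → N2(prim v2 [-])
[12] deliver 2→0 → ∅
[13] deliver 0→1 → N1(back v2 [z])
[14] deliver 1→0 → ∅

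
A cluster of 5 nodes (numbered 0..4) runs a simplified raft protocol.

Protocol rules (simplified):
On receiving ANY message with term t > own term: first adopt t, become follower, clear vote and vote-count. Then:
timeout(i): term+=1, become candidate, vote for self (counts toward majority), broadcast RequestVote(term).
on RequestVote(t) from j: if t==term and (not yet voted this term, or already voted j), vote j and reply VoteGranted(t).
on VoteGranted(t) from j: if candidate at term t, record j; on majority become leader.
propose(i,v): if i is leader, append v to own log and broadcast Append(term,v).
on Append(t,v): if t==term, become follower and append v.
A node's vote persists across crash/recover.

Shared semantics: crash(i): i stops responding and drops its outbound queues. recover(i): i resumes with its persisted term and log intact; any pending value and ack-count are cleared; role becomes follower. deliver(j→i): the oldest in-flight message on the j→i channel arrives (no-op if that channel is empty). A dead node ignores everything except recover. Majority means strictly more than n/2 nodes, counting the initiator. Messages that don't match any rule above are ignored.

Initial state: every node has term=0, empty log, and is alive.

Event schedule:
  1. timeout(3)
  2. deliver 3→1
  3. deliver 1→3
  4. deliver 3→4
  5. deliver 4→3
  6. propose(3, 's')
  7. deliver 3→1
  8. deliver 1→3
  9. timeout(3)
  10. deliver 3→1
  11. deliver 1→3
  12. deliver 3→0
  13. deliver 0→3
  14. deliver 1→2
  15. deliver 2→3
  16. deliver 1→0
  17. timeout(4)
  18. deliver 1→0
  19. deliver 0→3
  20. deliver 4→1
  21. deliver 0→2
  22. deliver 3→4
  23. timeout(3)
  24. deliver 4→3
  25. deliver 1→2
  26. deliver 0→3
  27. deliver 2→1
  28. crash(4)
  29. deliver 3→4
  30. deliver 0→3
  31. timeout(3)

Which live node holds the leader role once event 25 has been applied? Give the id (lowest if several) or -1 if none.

-1

1. timeout(3):  <3:cand t1 ->
2. deliver 3→1:  <1:foll t1 ->
3. deliver 1→3:  nop
4. deliver 3→4:  <4:foll t1 ->
5. deliver 4→3:  <3:lead t1 ->
6. propose(3,'s'):  <3:lead t1 s>
7. deliver 3→1:  <1:foll t1 s>
8. deliver 1→3:  nop
9. timeout(3):  <3:cand t2 s>
10. deliver 3→1:  <1:foll t2 s>
11. deliver 1→3:  nop
12. deliver 3→0:  <0:foll t1 ->
13. deliver 0→3:  nop
14. deliver 1→2:  nop
15. deliver 2→3:  nop
16. deliver 1→0:  nop
17. timeout(4):  <4:cand t2 ->
18. deliver 1→0:  nop
19. deliver 0→3:  nop
20. deliver 4→1:  nop
21. deliver 0→2:  nop
22. deliver 3→4:  nop
23. timeout(3):  <3:cand t3 s>
24. deliver 4→3:  nop
25. deliver 1→2:  nop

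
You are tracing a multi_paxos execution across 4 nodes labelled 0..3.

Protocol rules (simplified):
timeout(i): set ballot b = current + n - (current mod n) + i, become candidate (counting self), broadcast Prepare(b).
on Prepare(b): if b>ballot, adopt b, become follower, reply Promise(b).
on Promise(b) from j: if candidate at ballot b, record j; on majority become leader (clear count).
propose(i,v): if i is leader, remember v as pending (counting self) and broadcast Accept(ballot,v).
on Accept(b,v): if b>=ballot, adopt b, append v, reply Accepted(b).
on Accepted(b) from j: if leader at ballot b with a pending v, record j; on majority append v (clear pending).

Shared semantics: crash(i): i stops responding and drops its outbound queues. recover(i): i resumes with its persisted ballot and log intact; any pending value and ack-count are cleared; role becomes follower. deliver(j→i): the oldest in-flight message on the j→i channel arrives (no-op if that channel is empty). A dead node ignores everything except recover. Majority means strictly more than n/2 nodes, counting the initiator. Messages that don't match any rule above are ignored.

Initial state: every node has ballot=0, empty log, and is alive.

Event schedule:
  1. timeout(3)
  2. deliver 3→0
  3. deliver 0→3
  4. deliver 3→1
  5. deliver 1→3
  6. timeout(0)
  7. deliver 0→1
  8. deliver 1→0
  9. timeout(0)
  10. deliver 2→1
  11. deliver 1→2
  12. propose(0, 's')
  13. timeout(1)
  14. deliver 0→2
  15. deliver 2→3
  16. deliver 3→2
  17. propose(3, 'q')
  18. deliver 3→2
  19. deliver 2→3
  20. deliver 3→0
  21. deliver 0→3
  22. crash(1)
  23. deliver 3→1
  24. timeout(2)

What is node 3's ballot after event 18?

e1 timeout(3): 3[cand,b=7,-]
e2 deliver 3→0: 0[foll,b=7,-]
e3 deliver 0→3: ·
e4 deliver 3→1: 1[foll,b=7,-]
e5 deliver 1→3: 3[lead,b=7,-]
e6 timeout(0): 0[cand,b=8,-]
e7 deliver 0→1: 1[foll,b=8,-]
e8 deliver 1→0: ·
e9 timeout(0): 0[cand,b=12,-]
e10 deliver 2→1: ·
e11 deliver 1→2: ·
e12 propose(0,'s'): ·
e13 timeout(1): 1[cand,b=13,-]
e14 deliver 0→2: 2[foll,b=8,-]
e15 deliver 2→3: ·
e16 deliver 3→2: ·
e17 propose(3,'q'): ·
e18 deliver 3→2: ·

7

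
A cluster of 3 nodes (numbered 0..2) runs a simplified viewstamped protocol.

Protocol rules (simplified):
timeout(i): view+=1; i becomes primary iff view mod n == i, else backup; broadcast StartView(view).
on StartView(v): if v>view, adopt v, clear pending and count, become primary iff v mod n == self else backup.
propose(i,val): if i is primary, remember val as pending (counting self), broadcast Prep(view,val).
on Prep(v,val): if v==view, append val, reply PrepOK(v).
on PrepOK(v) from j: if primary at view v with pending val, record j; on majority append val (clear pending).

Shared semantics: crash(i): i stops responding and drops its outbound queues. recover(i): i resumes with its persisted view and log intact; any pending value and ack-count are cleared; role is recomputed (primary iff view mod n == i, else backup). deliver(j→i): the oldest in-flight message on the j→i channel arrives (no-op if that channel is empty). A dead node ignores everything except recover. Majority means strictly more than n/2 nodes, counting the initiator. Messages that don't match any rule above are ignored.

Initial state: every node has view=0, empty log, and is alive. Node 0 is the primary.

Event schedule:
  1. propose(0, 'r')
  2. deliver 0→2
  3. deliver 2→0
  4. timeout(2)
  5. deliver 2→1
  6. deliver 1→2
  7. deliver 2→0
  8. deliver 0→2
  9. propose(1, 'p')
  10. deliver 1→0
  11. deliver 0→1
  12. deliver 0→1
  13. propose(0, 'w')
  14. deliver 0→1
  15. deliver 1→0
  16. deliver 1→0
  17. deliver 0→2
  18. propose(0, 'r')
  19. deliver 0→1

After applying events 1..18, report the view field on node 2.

e1 propose(0,'r'): ·
e2 deliver 0→2: 2[back,v=0,r]
e3 deliver 2→0: 0[prim,v=0,r]
e4 timeout(2): 2[back,v=1,r]
e5 deliver 2→1: 1[prim,v=1,-]
e6 deliver 1→2: ·
e7 deliver 2→0: 0[back,v=1,r]
e8 deliver 0→2: ·
e9 propose(1,'p'): ·
e10 deliver 1→0: 0[back,v=1,r,p]
e11 deliver 0→1: ·
e12 deliver 0→1: 1[prim,v=1,p]
e13 propose(0,'w'): ·
e14 deliver 0→1: ·
e15 deliver 1→0: ·
e16 deliver 1→0: ·
e17 deliver 0→2: ·
e18 propose(0,'r'): ·

1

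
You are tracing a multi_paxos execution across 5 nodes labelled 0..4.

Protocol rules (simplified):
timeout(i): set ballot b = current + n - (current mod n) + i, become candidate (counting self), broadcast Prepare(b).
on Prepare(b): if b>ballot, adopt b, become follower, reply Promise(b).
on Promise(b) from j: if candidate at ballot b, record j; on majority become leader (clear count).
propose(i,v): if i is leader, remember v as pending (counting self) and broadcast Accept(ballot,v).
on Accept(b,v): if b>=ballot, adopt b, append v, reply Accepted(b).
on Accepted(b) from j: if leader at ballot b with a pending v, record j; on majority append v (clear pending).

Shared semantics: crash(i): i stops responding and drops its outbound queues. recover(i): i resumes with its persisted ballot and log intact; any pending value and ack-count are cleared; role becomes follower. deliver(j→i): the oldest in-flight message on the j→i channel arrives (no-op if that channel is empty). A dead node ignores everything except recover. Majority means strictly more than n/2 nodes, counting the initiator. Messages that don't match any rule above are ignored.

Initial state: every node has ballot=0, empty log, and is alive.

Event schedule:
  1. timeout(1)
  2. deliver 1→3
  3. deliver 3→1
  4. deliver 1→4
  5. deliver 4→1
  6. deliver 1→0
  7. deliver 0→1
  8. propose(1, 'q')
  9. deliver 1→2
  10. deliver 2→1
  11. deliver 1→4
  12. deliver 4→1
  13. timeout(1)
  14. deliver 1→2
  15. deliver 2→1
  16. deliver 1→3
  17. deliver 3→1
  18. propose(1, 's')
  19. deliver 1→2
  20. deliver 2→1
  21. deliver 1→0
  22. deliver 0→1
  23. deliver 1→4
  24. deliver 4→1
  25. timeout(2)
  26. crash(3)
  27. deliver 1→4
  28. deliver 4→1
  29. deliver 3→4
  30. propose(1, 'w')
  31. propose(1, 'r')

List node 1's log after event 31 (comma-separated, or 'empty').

empty

after 1 — timeout(1): n1:cand/b6/[-]
after 2 — deliver 1→3: n3:foll/b6/[-]
after 3 — deliver 3→1: ·
after 4 — deliver 1→4: n4:foll/b6/[-]
after 5 — deliver 4→1: n1:lead/b6/[-]
after 6 — deliver 1→0: n0:foll/b6/[-]
after 7 — deliver 0→1: ·
after 8 — propose(1,'q'): ·
after 9 — deliver 1→2: n2:foll/b6/[-]
after 10 — deliver 2→1: ·
after 11 — deliver 1→4: n4:foll/b6/[q]
after 12 — deliver 4→1: ·
after 13 — timeout(1): n1:cand/b11/[-]
after 14 — deliver 1→2: n2:foll/b6/[q]
after 15 — deliver 2→1: ·
after 16 — deliver 1→3: n3:foll/b6/[q]
after 17 — deliver 3→1: ·
after 18 — propose(1,'s'): ·
after 19 — deliver 1→2: n2:foll/b11/[q]
after 20 — deliver 2→1: ·
after 21 — deliver 1→0: n0:foll/b6/[q]
after 22 — deliver 0→1: ·
after 23 — deliver 1→4: n4:foll/b11/[q]
after 24 — deliver 4→1: n1:lead/b11/[-]
after 25 — timeout(2): n2:cand/b17/[q]
after 26 — crash(3): n3:✗foll/b6/[q]
after 27 — deliver 1→4: ·
after 28 — deliver 4→1: ·
after 29 — deliver 3→4: ·
after 30 — propose(1,'w'): ·
after 31 — propose(1,'r'): ·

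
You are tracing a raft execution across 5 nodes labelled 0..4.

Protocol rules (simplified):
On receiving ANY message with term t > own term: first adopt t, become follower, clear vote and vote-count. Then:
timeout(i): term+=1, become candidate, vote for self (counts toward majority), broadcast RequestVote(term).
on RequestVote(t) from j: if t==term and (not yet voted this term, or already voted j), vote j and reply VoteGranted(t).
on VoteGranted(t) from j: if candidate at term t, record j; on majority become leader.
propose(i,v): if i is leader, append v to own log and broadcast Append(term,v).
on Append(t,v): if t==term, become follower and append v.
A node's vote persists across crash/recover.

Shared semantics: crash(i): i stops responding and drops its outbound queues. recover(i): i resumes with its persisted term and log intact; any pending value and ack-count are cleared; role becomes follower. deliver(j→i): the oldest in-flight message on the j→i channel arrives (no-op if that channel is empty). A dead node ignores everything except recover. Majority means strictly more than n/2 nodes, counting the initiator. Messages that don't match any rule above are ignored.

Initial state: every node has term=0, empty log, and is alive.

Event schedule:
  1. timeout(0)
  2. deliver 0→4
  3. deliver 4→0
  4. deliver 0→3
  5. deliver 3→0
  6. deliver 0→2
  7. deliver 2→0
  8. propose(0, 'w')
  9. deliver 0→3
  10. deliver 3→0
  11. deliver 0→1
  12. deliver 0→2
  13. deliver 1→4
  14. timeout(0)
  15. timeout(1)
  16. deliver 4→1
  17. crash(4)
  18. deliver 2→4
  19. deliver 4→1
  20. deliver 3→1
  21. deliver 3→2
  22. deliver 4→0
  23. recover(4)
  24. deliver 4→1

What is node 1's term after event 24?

2

e1 timeout(0): 0[cand,t=1,-]
e2 deliver 0→4: 4[foll,t=1,-]
e3 deliver 4→0: ·
e4 deliver 0→3: 3[foll,t=1,-]
e5 deliver 3→0: 0[lead,t=1,-]
e6 deliver 0→2: 2[foll,t=1,-]
e7 deliver 2→0: ·
e8 propose(0,'w'): 0[lead,t=1,w]
e9 deliver 0→3: 3[foll,t=1,w]
e10 deliver 3→0: ·
e11 deliver 0→1: 1[foll,t=1,-]
e12 deliver 0→2: 2[foll,t=1,w]
e13 deliver 1→4: ·
e14 timeout(0): 0[cand,t=2,w]
e15 timeout(1): 1[cand,t=2,-]
e16 deliver 4→1: ·
e17 crash(4): 4[✗foll,t=1,-]
e18 deliver 2→4: ·
e19 deliver 4→1: ·
e20 deliver 3→1: ·
e21 deliver 3→2: ·
e22 deliver 4→0: ·
e23 recover(4): 4[foll,t=1,-]
e24 deliver 4→1: ·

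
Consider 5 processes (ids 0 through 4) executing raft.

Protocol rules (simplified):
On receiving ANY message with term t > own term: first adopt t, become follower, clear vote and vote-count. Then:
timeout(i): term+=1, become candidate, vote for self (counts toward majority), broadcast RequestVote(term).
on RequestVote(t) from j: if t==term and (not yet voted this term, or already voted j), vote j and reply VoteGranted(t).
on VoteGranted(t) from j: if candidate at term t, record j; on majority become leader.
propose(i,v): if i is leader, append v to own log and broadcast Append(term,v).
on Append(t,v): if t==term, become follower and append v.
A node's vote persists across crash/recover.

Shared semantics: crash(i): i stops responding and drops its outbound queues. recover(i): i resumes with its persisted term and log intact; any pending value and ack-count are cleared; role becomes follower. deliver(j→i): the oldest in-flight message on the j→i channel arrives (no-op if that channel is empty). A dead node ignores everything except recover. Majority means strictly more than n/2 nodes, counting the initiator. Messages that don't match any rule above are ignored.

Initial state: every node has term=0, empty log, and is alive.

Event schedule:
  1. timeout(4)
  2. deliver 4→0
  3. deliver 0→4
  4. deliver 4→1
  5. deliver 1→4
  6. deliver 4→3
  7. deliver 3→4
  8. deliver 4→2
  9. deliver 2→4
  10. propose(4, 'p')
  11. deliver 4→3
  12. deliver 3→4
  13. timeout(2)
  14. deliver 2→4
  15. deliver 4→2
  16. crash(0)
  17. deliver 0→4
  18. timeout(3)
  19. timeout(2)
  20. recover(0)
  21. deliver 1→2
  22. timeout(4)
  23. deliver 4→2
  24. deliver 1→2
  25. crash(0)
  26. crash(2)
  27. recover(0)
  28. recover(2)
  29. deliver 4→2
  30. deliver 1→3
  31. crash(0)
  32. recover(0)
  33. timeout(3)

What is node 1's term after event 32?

1

after 1 — timeout(4): n4:cand/t1/[-]
after 2 — deliver 4→0: n0:foll/t1/[-]
after 3 — deliver 0→4: ·
after 4 — deliver 4→1: n1:foll/t1/[-]
after 5 — deliver 1→4: n4:lead/t1/[-]
after 6 — deliver 4→3: n3:foll/t1/[-]
after 7 — deliver 3→4: ·
after 8 — deliver 4→2: n2:foll/t1/[-]
after 9 — deliver 2→4: ·
after 10 — propose(4,'p'): n4:lead/t1/[p]
after 11 — deliver 4→3: n3:foll/t1/[p]
after 12 — deliver 3→4: ·
after 13 — timeout(2): n2:cand/t2/[-]
after 14 — deliver 2→4: n4:foll/t2/[p]
after 15 — deliver 4→2: ·
after 16 — crash(0): n0:✗foll/t1/[-]
after 17 — deliver 0→4: ·
after 18 — timeout(3): n3:cand/t2/[p]
after 19 — timeout(2): n2:cand/t3/[-]
after 20 — recover(0): n0:foll/t1/[-]
after 21 — deliver 1→2: ·
after 22 — timeout(4): n4:cand/t3/[p]
after 23 — deliver 4→2: ·
after 24 — deliver 1→2: ·
after 25 — crash(0): n0:✗foll/t1/[-]
after 26 — crash(2): n2:✗cand/t3/[-]
after 27 — recover(0): n0:foll/t1/[-]
after 28 — recover(2): n2:foll/t3/[-]
after 29 — deliver 4→2: ·
after 30 — deliver 1→3: ·
after 31 — crash(0): n0:✗foll/t1/[-]
after 32 — recover(0): n0:foll/t1/[-]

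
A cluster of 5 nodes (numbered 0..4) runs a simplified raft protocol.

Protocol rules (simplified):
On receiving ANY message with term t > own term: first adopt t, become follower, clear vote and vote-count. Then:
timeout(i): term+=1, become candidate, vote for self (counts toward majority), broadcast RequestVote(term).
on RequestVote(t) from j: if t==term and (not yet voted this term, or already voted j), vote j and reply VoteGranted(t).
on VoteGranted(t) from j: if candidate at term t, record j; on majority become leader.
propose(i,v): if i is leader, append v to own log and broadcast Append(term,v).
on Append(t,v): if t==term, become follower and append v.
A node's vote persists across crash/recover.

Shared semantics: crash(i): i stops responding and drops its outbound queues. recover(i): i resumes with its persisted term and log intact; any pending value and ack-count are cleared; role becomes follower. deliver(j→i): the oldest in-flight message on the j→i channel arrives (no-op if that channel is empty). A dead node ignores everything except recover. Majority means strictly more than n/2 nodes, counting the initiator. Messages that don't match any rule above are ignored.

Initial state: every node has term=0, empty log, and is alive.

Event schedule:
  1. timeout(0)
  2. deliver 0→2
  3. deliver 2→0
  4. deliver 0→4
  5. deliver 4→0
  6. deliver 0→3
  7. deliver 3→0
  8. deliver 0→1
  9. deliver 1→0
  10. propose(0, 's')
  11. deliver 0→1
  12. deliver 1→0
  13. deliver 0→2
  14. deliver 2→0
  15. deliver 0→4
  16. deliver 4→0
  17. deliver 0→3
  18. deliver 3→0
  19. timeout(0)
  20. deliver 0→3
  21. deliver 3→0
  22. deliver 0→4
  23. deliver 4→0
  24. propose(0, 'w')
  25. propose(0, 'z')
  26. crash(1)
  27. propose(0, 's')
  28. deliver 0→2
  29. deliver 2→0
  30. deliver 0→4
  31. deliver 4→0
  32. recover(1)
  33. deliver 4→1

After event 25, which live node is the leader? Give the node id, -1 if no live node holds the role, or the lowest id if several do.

0

e1 timeout(0): 0[cand,t=1,-]
e2 deliver 0→2: 2[foll,t=1,-]
e3 deliver 2→0: ·
e4 deliver 0→4: 4[foll,t=1,-]
e5 deliver 4→0: 0[lead,t=1,-]
e6 deliver 0→3: 3[foll,t=1,-]
e7 deliver 3→0: ·
e8 deliver 0→1: 1[foll,t=1,-]
e9 deliver 1→0: ·
e10 propose(0,'s'): 0[lead,t=1,s]
e11 deliver 0→1: 1[foll,t=1,s]
e12 deliver 1→0: ·
e13 deliver 0→2: 2[foll,t=1,s]
e14 deliver 2→0: ·
e15 deliver 0→4: 4[foll,t=1,s]
e16 deliver 4→0: ·
e17 deliver 0→3: 3[foll,t=1,s]
e18 deliver 3→0: ·
e19 timeout(0): 0[cand,t=2,s]
e20 deliver 0→3: 3[foll,t=2,s]
e21 deliver 3→0: ·
e22 deliver 0→4: 4[foll,t=2,s]
e23 deliver 4→0: 0[lead,t=2,s]
e24 propose(0,'w'): 0[lead,t=2,s,w]
e25 propose(0,'z'): 0[lead,t=2,s,w,z]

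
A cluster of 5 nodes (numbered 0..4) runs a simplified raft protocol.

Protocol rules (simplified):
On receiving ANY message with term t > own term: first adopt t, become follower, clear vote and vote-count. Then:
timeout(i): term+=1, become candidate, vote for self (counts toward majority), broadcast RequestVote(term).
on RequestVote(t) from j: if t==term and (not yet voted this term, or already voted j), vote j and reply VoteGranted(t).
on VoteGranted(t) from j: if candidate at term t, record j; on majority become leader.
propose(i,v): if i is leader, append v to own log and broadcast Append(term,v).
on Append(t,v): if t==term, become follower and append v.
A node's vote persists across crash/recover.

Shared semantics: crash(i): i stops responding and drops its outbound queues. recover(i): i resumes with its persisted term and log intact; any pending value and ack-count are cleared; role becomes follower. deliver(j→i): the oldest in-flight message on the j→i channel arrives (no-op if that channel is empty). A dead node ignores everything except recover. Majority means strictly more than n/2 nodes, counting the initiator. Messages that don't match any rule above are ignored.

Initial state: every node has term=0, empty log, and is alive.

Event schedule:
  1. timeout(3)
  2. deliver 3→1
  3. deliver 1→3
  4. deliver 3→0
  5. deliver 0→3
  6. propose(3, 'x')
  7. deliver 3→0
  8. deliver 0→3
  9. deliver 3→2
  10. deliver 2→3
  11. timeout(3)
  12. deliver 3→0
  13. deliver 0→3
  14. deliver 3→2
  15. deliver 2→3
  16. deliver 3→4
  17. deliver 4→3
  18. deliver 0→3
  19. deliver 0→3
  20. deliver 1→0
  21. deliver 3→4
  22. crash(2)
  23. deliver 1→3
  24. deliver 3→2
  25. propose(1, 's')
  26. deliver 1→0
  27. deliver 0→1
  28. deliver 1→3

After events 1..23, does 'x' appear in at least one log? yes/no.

[1] timeout(3) → N3(cand t1 [-])
[2] deliver 3→1 → N1(foll t1 [-])
[3] deliver 1→3 → ∅
[4] deliver 3→0 → N0(foll t1 [-])
[5] deliver 0→3 → N3(lead t1 [-])
[6] propose(3,'x') → N3(lead t1 [x])
[7] deliver 3→0 → N0(foll t1 [x])
[8] deliver 0→3 → ∅
[9] deliver 3→2 → N2(foll t1 [-])
[10] deliver 2→3 → ∅
[11] timeout(3) → N3(cand t2 [x])
[12] deliver 3→0 → N0(foll t2 [x])
[13] deliver 0→3 → ∅
[14] deliver 3→2 → N2(foll t1 [x])
[15] deliver 2→3 → ∅
[16] deliver 3→4 → N4(foll t1 [-])
[17] deliver 4→3 → ∅
[18] deliver 0→3 → ∅
[19] deliver 0→3 → ∅
[20] deliver 1→0 → ∅
[21] deliver 3→4 → N4(foll t1 [x])
[22] crash(2) → N2(✗foll t1 [x])
[23] deliver 1→3 → ∅

yes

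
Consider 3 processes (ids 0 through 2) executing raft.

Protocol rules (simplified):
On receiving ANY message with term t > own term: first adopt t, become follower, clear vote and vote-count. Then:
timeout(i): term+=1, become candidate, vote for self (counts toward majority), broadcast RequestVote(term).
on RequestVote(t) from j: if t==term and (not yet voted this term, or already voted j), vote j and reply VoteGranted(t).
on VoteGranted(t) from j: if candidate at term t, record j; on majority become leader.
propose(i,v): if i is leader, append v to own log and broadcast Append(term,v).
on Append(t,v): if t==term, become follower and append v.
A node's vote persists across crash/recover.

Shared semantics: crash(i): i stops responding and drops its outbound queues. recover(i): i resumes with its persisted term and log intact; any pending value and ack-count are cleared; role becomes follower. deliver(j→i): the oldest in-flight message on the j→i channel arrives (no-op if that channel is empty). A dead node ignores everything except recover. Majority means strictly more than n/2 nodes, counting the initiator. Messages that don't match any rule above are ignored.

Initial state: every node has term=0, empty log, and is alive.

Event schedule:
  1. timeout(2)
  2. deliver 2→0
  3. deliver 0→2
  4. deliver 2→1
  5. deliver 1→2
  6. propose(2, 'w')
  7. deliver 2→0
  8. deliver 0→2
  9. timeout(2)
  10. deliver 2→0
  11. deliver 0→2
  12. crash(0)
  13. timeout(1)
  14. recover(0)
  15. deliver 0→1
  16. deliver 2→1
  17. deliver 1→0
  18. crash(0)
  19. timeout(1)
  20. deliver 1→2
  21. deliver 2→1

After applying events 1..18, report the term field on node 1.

2

step 1 timeout(2): 2={cand,t=1,log=-}
step 2 deliver 2→0: 0={foll,t=1,log=-}
step 3 deliver 0→2: 2={lead,t=1,log=-}
step 4 deliver 2→1: 1={foll,t=1,log=-}
step 5 deliver 1→2: —
step 6 propose(2,'w'): 2={lead,t=1,log=w}
step 7 deliver 2→0: 0={foll,t=1,log=w}
step 8 deliver 0→2: —
step 9 timeout(2): 2={cand,t=2,log=w}
step 10 deliver 2→0: 0={foll,t=2,log=w}
step 11 deliver 0→2: 2={lead,t=2,log=w}
step 12 crash(0): 0={✗foll,t=2,log=w}
step 13 timeout(1): 1={cand,t=2,log=-}
step 14 recover(0): 0={foll,t=2,log=w}
step 15 deliver 0→1: —
step 16 deliver 2→1: —
step 17 deliver 1→0: —
step 18 crash(0): 0={✗foll,t=2,log=w}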